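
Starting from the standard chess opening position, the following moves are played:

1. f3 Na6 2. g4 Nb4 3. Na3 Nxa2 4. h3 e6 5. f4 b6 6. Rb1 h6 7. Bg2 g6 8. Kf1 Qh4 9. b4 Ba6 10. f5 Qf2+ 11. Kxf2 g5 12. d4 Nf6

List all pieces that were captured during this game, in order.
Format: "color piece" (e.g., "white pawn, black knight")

Tracking captures:
  Nxa2: captured white pawn
  Kxf2: captured black queen

white pawn, black queen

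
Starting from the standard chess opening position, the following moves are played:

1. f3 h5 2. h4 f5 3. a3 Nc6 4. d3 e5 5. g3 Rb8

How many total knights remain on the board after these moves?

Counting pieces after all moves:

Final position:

  a b c d e f g h
  ─────────────────
8│· ♜ ♝ ♛ ♚ ♝ ♞ ♜│8
7│♟ ♟ ♟ ♟ · · ♟ ·│7
6│· · ♞ · · · · ·│6
5│· · · · ♟ ♟ · ♟│5
4│· · · · · · · ♙│4
3│♙ · · ♙ · ♙ ♙ ·│3
2│· ♙ ♙ · ♙ · · ·│2
1│♖ ♘ ♗ ♕ ♔ ♗ ♘ ♖│1
  ─────────────────
  a b c d e f g h


4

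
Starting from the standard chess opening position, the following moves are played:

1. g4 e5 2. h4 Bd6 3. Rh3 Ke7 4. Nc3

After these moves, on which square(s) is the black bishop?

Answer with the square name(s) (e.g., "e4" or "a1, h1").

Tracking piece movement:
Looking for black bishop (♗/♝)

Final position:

  a b c d e f g h
  ─────────────────
8│♜ ♞ ♝ ♛ · · ♞ ♜│8
7│♟ ♟ ♟ ♟ ♚ ♟ ♟ ♟│7
6│· · · ♝ · · · ·│6
5│· · · · ♟ · · ·│5
4│· · · · · · ♙ ♙│4
3│· · ♘ · · · · ♖│3
2│♙ ♙ ♙ ♙ ♙ ♙ · ·│2
1│♖ · ♗ ♕ ♔ ♗ ♘ ·│1
  ─────────────────
  a b c d e f g h


c8, d6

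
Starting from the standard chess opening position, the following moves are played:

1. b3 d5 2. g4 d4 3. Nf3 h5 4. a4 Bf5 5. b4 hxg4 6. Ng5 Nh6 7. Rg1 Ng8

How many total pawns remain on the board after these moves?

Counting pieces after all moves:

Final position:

  a b c d e f g h
  ─────────────────
8│♜ ♞ · ♛ ♚ ♝ ♞ ♜│8
7│♟ ♟ ♟ · ♟ ♟ ♟ ·│7
6│· · · · · · · ·│6
5│· · · · · ♝ ♘ ·│5
4│♙ ♙ · ♟ · · ♟ ·│4
3│· · · · · · · ·│3
2│· · ♙ ♙ ♙ ♙ · ♙│2
1│♖ ♘ ♗ ♕ ♔ ♗ ♖ ·│1
  ─────────────────
  a b c d e f g h


15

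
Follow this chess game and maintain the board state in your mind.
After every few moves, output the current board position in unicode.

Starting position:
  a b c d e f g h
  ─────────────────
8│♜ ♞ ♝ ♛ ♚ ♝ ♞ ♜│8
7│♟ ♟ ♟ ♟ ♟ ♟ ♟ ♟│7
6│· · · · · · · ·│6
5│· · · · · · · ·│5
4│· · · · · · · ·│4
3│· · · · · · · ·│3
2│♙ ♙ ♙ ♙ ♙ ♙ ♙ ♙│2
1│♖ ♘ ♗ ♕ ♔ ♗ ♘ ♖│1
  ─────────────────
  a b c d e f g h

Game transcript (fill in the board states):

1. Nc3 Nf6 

  a b c d e f g h
  ─────────────────
8│♜ ♞ ♝ ♛ ♚ ♝ · ♜│8
7│♟ ♟ ♟ ♟ ♟ ♟ ♟ ♟│7
6│· · · · · ♞ · ·│6
5│· · · · · · · ·│5
4│· · · · · · · ·│4
3│· · ♘ · · · · ·│3
2│♙ ♙ ♙ ♙ ♙ ♙ ♙ ♙│2
1│♖ · ♗ ♕ ♔ ♗ ♘ ♖│1
  ─────────────────
  a b c d e f g h

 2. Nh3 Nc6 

  a b c d e f g h
  ─────────────────
8│♜ · ♝ ♛ ♚ ♝ · ♜│8
7│♟ ♟ ♟ ♟ ♟ ♟ ♟ ♟│7
6│· · ♞ · · ♞ · ·│6
5│· · · · · · · ·│5
4│· · · · · · · ·│4
3│· · ♘ · · · · ♘│3
2│♙ ♙ ♙ ♙ ♙ ♙ ♙ ♙│2
1│♖ · ♗ ♕ ♔ ♗ · ♖│1
  ─────────────────
  a b c d e f g h

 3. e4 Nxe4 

  a b c d e f g h
  ─────────────────
8│♜ · ♝ ♛ ♚ ♝ · ♜│8
7│♟ ♟ ♟ ♟ ♟ ♟ ♟ ♟│7
6│· · ♞ · · · · ·│6
5│· · · · · · · ·│5
4│· · · · ♞ · · ·│4
3│· · ♘ · · · · ♘│3
2│♙ ♙ ♙ ♙ · ♙ ♙ ♙│2
1│♖ · ♗ ♕ ♔ ♗ · ♖│1
  ─────────────────
  a b c d e f g h

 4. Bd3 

  a b c d e f g h
  ─────────────────
8│♜ · ♝ ♛ ♚ ♝ · ♜│8
7│♟ ♟ ♟ ♟ ♟ ♟ ♟ ♟│7
6│· · ♞ · · · · ·│6
5│· · · · · · · ·│5
4│· · · · ♞ · · ·│4
3│· · ♘ ♗ · · · ♘│3
2│♙ ♙ ♙ ♙ · ♙ ♙ ♙│2
1│♖ · ♗ ♕ ♔ · · ♖│1
  ─────────────────
  a b c d e f g h


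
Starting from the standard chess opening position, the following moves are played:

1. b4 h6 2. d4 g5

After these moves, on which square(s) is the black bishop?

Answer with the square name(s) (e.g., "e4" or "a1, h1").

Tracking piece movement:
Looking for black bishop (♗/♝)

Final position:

  a b c d e f g h
  ─────────────────
8│♜ ♞ ♝ ♛ ♚ ♝ ♞ ♜│8
7│♟ ♟ ♟ ♟ ♟ ♟ · ·│7
6│· · · · · · · ♟│6
5│· · · · · · ♟ ·│5
4│· ♙ · ♙ · · · ·│4
3│· · · · · · · ·│3
2│♙ · ♙ · ♙ ♙ ♙ ♙│2
1│♖ ♘ ♗ ♕ ♔ ♗ ♘ ♖│1
  ─────────────────
  a b c d e f g h


c8, f8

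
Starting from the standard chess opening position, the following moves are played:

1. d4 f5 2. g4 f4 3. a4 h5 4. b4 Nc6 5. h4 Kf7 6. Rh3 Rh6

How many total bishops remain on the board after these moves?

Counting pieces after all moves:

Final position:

  a b c d e f g h
  ─────────────────
8│♜ · ♝ ♛ · ♝ ♞ ·│8
7│♟ ♟ ♟ ♟ ♟ ♚ ♟ ·│7
6│· · ♞ · · · · ♜│6
5│· · · · · · · ♟│5
4│♙ ♙ · ♙ · ♟ ♙ ♙│4
3│· · · · · · · ♖│3
2│· · ♙ · ♙ ♙ · ·│2
1│♖ ♘ ♗ ♕ ♔ ♗ ♘ ·│1
  ─────────────────
  a b c d e f g h


4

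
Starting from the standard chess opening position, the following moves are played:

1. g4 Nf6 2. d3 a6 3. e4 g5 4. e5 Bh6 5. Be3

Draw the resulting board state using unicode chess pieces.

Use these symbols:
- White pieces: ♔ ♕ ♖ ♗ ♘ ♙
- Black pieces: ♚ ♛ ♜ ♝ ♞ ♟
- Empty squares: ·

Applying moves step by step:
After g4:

♜ ♞ ♝ ♛ ♚ ♝ ♞ ♜
♟ ♟ ♟ ♟ ♟ ♟ ♟ ♟
· · · · · · · ·
· · · · · · · ·
· · · · · · ♙ ·
· · · · · · · ·
♙ ♙ ♙ ♙ ♙ ♙ · ♙
♖ ♘ ♗ ♕ ♔ ♗ ♘ ♖


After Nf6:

♜ ♞ ♝ ♛ ♚ ♝ · ♜
♟ ♟ ♟ ♟ ♟ ♟ ♟ ♟
· · · · · ♞ · ·
· · · · · · · ·
· · · · · · ♙ ·
· · · · · · · ·
♙ ♙ ♙ ♙ ♙ ♙ · ♙
♖ ♘ ♗ ♕ ♔ ♗ ♘ ♖


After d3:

♜ ♞ ♝ ♛ ♚ ♝ · ♜
♟ ♟ ♟ ♟ ♟ ♟ ♟ ♟
· · · · · ♞ · ·
· · · · · · · ·
· · · · · · ♙ ·
· · · ♙ · · · ·
♙ ♙ ♙ · ♙ ♙ · ♙
♖ ♘ ♗ ♕ ♔ ♗ ♘ ♖


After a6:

♜ ♞ ♝ ♛ ♚ ♝ · ♜
· ♟ ♟ ♟ ♟ ♟ ♟ ♟
♟ · · · · ♞ · ·
· · · · · · · ·
· · · · · · ♙ ·
· · · ♙ · · · ·
♙ ♙ ♙ · ♙ ♙ · ♙
♖ ♘ ♗ ♕ ♔ ♗ ♘ ♖


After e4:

♜ ♞ ♝ ♛ ♚ ♝ · ♜
· ♟ ♟ ♟ ♟ ♟ ♟ ♟
♟ · · · · ♞ · ·
· · · · · · · ·
· · · · ♙ · ♙ ·
· · · ♙ · · · ·
♙ ♙ ♙ · · ♙ · ♙
♖ ♘ ♗ ♕ ♔ ♗ ♘ ♖


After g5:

♜ ♞ ♝ ♛ ♚ ♝ · ♜
· ♟ ♟ ♟ ♟ ♟ · ♟
♟ · · · · ♞ · ·
· · · · · · ♟ ·
· · · · ♙ · ♙ ·
· · · ♙ · · · ·
♙ ♙ ♙ · · ♙ · ♙
♖ ♘ ♗ ♕ ♔ ♗ ♘ ♖


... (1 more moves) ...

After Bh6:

♜ ♞ ♝ ♛ ♚ · · ♜
· ♟ ♟ ♟ ♟ ♟ · ♟
♟ · · · · ♞ · ♝
· · · · ♙ · ♟ ·
· · · · · · ♙ ·
· · · ♙ · · · ·
♙ ♙ ♙ · · ♙ · ♙
♖ ♘ ♗ ♕ ♔ ♗ ♘ ♖


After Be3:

♜ ♞ ♝ ♛ ♚ · · ♜
· ♟ ♟ ♟ ♟ ♟ · ♟
♟ · · · · ♞ · ♝
· · · · ♙ · ♟ ·
· · · · · · ♙ ·
· · · ♙ ♗ · · ·
♙ ♙ ♙ · · ♙ · ♙
♖ ♘ · ♕ ♔ ♗ ♘ ♖



  a b c d e f g h
  ─────────────────
8│♜ ♞ ♝ ♛ ♚ · · ♜│8
7│· ♟ ♟ ♟ ♟ ♟ · ♟│7
6│♟ · · · · ♞ · ♝│6
5│· · · · ♙ · ♟ ·│5
4│· · · · · · ♙ ·│4
3│· · · ♙ ♗ · · ·│3
2│♙ ♙ ♙ · · ♙ · ♙│2
1│♖ ♘ · ♕ ♔ ♗ ♘ ♖│1
  ─────────────────
  a b c d e f g h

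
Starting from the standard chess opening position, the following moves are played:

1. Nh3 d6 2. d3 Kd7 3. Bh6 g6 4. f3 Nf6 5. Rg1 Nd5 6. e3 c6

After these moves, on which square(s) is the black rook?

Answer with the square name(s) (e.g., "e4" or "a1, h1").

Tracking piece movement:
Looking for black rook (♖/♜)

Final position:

  a b c d e f g h
  ─────────────────
8│♜ ♞ ♝ ♛ · ♝ · ♜│8
7│♟ ♟ · ♚ ♟ ♟ · ♟│7
6│· · ♟ ♟ · · ♟ ♗│6
5│· · · ♞ · · · ·│5
4│· · · · · · · ·│4
3│· · · ♙ ♙ ♙ · ♘│3
2│♙ ♙ ♙ · · · ♙ ♙│2
1│♖ ♘ · ♕ ♔ ♗ ♖ ·│1
  ─────────────────
  a b c d e f g h


a8, h8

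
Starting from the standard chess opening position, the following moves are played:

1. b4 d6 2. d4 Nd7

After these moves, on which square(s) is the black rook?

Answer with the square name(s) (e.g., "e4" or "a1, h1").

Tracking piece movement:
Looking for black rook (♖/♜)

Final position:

  a b c d e f g h
  ─────────────────
8│♜ · ♝ ♛ ♚ ♝ ♞ ♜│8
7│♟ ♟ ♟ ♞ ♟ ♟ ♟ ♟│7
6│· · · ♟ · · · ·│6
5│· · · · · · · ·│5
4│· ♙ · ♙ · · · ·│4
3│· · · · · · · ·│3
2│♙ · ♙ · ♙ ♙ ♙ ♙│2
1│♖ ♘ ♗ ♕ ♔ ♗ ♘ ♖│1
  ─────────────────
  a b c d e f g h


a8, h8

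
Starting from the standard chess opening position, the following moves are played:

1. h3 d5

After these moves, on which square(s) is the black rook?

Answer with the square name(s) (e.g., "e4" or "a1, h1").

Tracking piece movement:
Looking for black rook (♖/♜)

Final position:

  a b c d e f g h
  ─────────────────
8│♜ ♞ ♝ ♛ ♚ ♝ ♞ ♜│8
7│♟ ♟ ♟ · ♟ ♟ ♟ ♟│7
6│· · · · · · · ·│6
5│· · · ♟ · · · ·│5
4│· · · · · · · ·│4
3│· · · · · · · ♙│3
2│♙ ♙ ♙ ♙ ♙ ♙ ♙ ·│2
1│♖ ♘ ♗ ♕ ♔ ♗ ♘ ♖│1
  ─────────────────
  a b c d e f g h


a8, h8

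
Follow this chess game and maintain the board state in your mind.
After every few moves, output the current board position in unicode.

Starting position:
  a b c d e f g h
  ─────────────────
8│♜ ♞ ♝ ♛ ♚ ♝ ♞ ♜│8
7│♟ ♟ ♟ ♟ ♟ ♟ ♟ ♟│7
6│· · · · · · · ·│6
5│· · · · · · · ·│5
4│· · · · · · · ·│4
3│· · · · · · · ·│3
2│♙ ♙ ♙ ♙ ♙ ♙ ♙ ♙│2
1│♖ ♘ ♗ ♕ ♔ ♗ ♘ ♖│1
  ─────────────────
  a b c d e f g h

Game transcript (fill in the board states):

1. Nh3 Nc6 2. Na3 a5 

  a b c d e f g h
  ─────────────────
8│♜ · ♝ ♛ ♚ ♝ ♞ ♜│8
7│· ♟ ♟ ♟ ♟ ♟ ♟ ♟│7
6│· · ♞ · · · · ·│6
5│♟ · · · · · · ·│5
4│· · · · · · · ·│4
3│♘ · · · · · · ♘│3
2│♙ ♙ ♙ ♙ ♙ ♙ ♙ ♙│2
1│♖ · ♗ ♕ ♔ ♗ · ♖│1
  ─────────────────
  a b c d e f g h

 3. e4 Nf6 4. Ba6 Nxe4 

  a b c d e f g h
  ─────────────────
8│♜ · ♝ ♛ ♚ ♝ · ♜│8
7│· ♟ ♟ ♟ ♟ ♟ ♟ ♟│7
6│♗ · ♞ · · · · ·│6
5│♟ · · · · · · ·│5
4│· · · · ♞ · · ·│4
3│♘ · · · · · · ♘│3
2│♙ ♙ ♙ ♙ · ♙ ♙ ♙│2
1│♖ · ♗ ♕ ♔ · · ♖│1
  ─────────────────
  a b c d e f g h

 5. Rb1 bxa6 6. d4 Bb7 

  a b c d e f g h
  ─────────────────
8│♜ · · ♛ ♚ ♝ · ♜│8
7│· ♝ ♟ ♟ ♟ ♟ ♟ ♟│7
6│♟ · ♞ · · · · ·│6
5│♟ · · · · · · ·│5
4│· · · ♙ ♞ · · ·│4
3│♘ · · · · · · ♘│3
2│♙ ♙ ♙ · · ♙ ♙ ♙│2
1│· ♖ ♗ ♕ ♔ · · ♖│1
  ─────────────────
  a b c d e f g h

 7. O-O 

  a b c d e f g h
  ─────────────────
8│♜ · · ♛ ♚ ♝ · ♜│8
7│· ♝ ♟ ♟ ♟ ♟ ♟ ♟│7
6│♟ · ♞ · · · · ·│6
5│♟ · · · · · · ·│5
4│· · · ♙ ♞ · · ·│4
3│♘ · · · · · · ♘│3
2│♙ ♙ ♙ · · ♙ ♙ ♙│2
1│· ♖ ♗ ♕ · ♖ ♔ ·│1
  ─────────────────
  a b c d e f g h


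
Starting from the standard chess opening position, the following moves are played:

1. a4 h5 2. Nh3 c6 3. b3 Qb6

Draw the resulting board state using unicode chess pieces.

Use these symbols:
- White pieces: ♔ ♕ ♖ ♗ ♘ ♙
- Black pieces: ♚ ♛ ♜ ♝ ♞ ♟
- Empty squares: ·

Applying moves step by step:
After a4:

♜ ♞ ♝ ♛ ♚ ♝ ♞ ♜
♟ ♟ ♟ ♟ ♟ ♟ ♟ ♟
· · · · · · · ·
· · · · · · · ·
♙ · · · · · · ·
· · · · · · · ·
· ♙ ♙ ♙ ♙ ♙ ♙ ♙
♖ ♘ ♗ ♕ ♔ ♗ ♘ ♖


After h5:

♜ ♞ ♝ ♛ ♚ ♝ ♞ ♜
♟ ♟ ♟ ♟ ♟ ♟ ♟ ·
· · · · · · · ·
· · · · · · · ♟
♙ · · · · · · ·
· · · · · · · ·
· ♙ ♙ ♙ ♙ ♙ ♙ ♙
♖ ♘ ♗ ♕ ♔ ♗ ♘ ♖


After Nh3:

♜ ♞ ♝ ♛ ♚ ♝ ♞ ♜
♟ ♟ ♟ ♟ ♟ ♟ ♟ ·
· · · · · · · ·
· · · · · · · ♟
♙ · · · · · · ·
· · · · · · · ♘
· ♙ ♙ ♙ ♙ ♙ ♙ ♙
♖ ♘ ♗ ♕ ♔ ♗ · ♖


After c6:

♜ ♞ ♝ ♛ ♚ ♝ ♞ ♜
♟ ♟ · ♟ ♟ ♟ ♟ ·
· · ♟ · · · · ·
· · · · · · · ♟
♙ · · · · · · ·
· · · · · · · ♘
· ♙ ♙ ♙ ♙ ♙ ♙ ♙
♖ ♘ ♗ ♕ ♔ ♗ · ♖


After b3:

♜ ♞ ♝ ♛ ♚ ♝ ♞ ♜
♟ ♟ · ♟ ♟ ♟ ♟ ·
· · ♟ · · · · ·
· · · · · · · ♟
♙ · · · · · · ·
· ♙ · · · · · ♘
· · ♙ ♙ ♙ ♙ ♙ ♙
♖ ♘ ♗ ♕ ♔ ♗ · ♖


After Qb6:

♜ ♞ ♝ · ♚ ♝ ♞ ♜
♟ ♟ · ♟ ♟ ♟ ♟ ·
· ♛ ♟ · · · · ·
· · · · · · · ♟
♙ · · · · · · ·
· ♙ · · · · · ♘
· · ♙ ♙ ♙ ♙ ♙ ♙
♖ ♘ ♗ ♕ ♔ ♗ · ♖



  a b c d e f g h
  ─────────────────
8│♜ ♞ ♝ · ♚ ♝ ♞ ♜│8
7│♟ ♟ · ♟ ♟ ♟ ♟ ·│7
6│· ♛ ♟ · · · · ·│6
5│· · · · · · · ♟│5
4│♙ · · · · · · ·│4
3│· ♙ · · · · · ♘│3
2│· · ♙ ♙ ♙ ♙ ♙ ♙│2
1│♖ ♘ ♗ ♕ ♔ ♗ · ♖│1
  ─────────────────
  a b c d e f g h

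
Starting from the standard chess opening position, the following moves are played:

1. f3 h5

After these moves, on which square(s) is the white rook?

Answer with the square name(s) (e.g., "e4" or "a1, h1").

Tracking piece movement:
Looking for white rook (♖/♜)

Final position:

  a b c d e f g h
  ─────────────────
8│♜ ♞ ♝ ♛ ♚ ♝ ♞ ♜│8
7│♟ ♟ ♟ ♟ ♟ ♟ ♟ ·│7
6│· · · · · · · ·│6
5│· · · · · · · ♟│5
4│· · · · · · · ·│4
3│· · · · · ♙ · ·│3
2│♙ ♙ ♙ ♙ ♙ · ♙ ♙│2
1│♖ ♘ ♗ ♕ ♔ ♗ ♘ ♖│1
  ─────────────────
  a b c d e f g h


a1, h1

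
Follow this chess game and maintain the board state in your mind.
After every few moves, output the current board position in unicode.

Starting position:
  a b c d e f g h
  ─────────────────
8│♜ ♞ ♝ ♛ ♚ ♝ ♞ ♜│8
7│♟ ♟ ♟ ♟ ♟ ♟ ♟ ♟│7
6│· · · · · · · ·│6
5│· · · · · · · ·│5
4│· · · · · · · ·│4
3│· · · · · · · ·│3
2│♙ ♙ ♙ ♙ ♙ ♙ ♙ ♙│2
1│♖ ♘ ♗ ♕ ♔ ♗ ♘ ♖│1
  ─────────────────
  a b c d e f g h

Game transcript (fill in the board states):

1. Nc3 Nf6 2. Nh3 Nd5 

  a b c d e f g h
  ─────────────────
8│♜ ♞ ♝ ♛ ♚ ♝ · ♜│8
7│♟ ♟ ♟ ♟ ♟ ♟ ♟ ♟│7
6│· · · · · · · ·│6
5│· · · ♞ · · · ·│5
4│· · · · · · · ·│4
3│· · ♘ · · · · ♘│3
2│♙ ♙ ♙ ♙ ♙ ♙ ♙ ♙│2
1│♖ · ♗ ♕ ♔ ♗ · ♖│1
  ─────────────────
  a b c d e f g h

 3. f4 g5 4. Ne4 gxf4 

  a b c d e f g h
  ─────────────────
8│♜ ♞ ♝ ♛ ♚ ♝ · ♜│8
7│♟ ♟ ♟ ♟ ♟ ♟ · ♟│7
6│· · · · · · · ·│6
5│· · · ♞ · · · ·│5
4│· · · · ♘ ♟ · ·│4
3│· · · · · · · ♘│3
2│♙ ♙ ♙ ♙ ♙ · ♙ ♙│2
1│♖ · ♗ ♕ ♔ ♗ · ♖│1
  ─────────────────
  a b c d e f g h

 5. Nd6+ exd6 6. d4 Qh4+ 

  a b c d e f g h
  ─────────────────
8│♜ ♞ ♝ · ♚ ♝ · ♜│8
7│♟ ♟ ♟ ♟ · ♟ · ♟│7
6│· · · ♟ · · · ·│6
5│· · · ♞ · · · ·│5
4│· · · ♙ · ♟ · ♛│4
3│· · · · · · · ♘│3
2│♙ ♙ ♙ · ♙ · ♙ ♙│2
1│♖ · ♗ ♕ ♔ ♗ · ♖│1
  ─────────────────
  a b c d e f g h

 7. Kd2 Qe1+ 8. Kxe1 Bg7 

  a b c d e f g h
  ─────────────────
8│♜ ♞ ♝ · ♚ · · ♜│8
7│♟ ♟ ♟ ♟ · ♟ ♝ ♟│7
6│· · · ♟ · · · ·│6
5│· · · ♞ · · · ·│5
4│· · · ♙ · ♟ · ·│4
3│· · · · · · · ♘│3
2│♙ ♙ ♙ · ♙ · ♙ ♙│2
1│♖ · ♗ ♕ ♔ ♗ · ♖│1
  ─────────────────
  a b c d e f g h

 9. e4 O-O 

  a b c d e f g h
  ─────────────────
8│♜ ♞ ♝ · · ♜ ♚ ·│8
7│♟ ♟ ♟ ♟ · ♟ ♝ ♟│7
6│· · · ♟ · · · ·│6
5│· · · ♞ · · · ·│5
4│· · · ♙ ♙ ♟ · ·│4
3│· · · · · · · ♘│3
2│♙ ♙ ♙ · · · ♙ ♙│2
1│♖ · ♗ ♕ ♔ ♗ · ♖│1
  ─────────────────
  a b c d e f g h


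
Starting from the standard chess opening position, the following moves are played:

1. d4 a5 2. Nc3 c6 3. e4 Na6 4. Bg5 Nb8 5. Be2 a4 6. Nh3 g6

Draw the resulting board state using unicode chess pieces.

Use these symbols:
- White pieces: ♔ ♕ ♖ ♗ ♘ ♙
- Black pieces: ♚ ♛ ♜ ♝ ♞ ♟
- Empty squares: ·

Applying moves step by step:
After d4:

♜ ♞ ♝ ♛ ♚ ♝ ♞ ♜
♟ ♟ ♟ ♟ ♟ ♟ ♟ ♟
· · · · · · · ·
· · · · · · · ·
· · · ♙ · · · ·
· · · · · · · ·
♙ ♙ ♙ · ♙ ♙ ♙ ♙
♖ ♘ ♗ ♕ ♔ ♗ ♘ ♖


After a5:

♜ ♞ ♝ ♛ ♚ ♝ ♞ ♜
· ♟ ♟ ♟ ♟ ♟ ♟ ♟
· · · · · · · ·
♟ · · · · · · ·
· · · ♙ · · · ·
· · · · · · · ·
♙ ♙ ♙ · ♙ ♙ ♙ ♙
♖ ♘ ♗ ♕ ♔ ♗ ♘ ♖


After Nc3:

♜ ♞ ♝ ♛ ♚ ♝ ♞ ♜
· ♟ ♟ ♟ ♟ ♟ ♟ ♟
· · · · · · · ·
♟ · · · · · · ·
· · · ♙ · · · ·
· · ♘ · · · · ·
♙ ♙ ♙ · ♙ ♙ ♙ ♙
♖ · ♗ ♕ ♔ ♗ ♘ ♖


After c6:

♜ ♞ ♝ ♛ ♚ ♝ ♞ ♜
· ♟ · ♟ ♟ ♟ ♟ ♟
· · ♟ · · · · ·
♟ · · · · · · ·
· · · ♙ · · · ·
· · ♘ · · · · ·
♙ ♙ ♙ · ♙ ♙ ♙ ♙
♖ · ♗ ♕ ♔ ♗ ♘ ♖


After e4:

♜ ♞ ♝ ♛ ♚ ♝ ♞ ♜
· ♟ · ♟ ♟ ♟ ♟ ♟
· · ♟ · · · · ·
♟ · · · · · · ·
· · · ♙ ♙ · · ·
· · ♘ · · · · ·
♙ ♙ ♙ · · ♙ ♙ ♙
♖ · ♗ ♕ ♔ ♗ ♘ ♖


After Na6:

♜ · ♝ ♛ ♚ ♝ ♞ ♜
· ♟ · ♟ ♟ ♟ ♟ ♟
♞ · ♟ · · · · ·
♟ · · · · · · ·
· · · ♙ ♙ · · ·
· · ♘ · · · · ·
♙ ♙ ♙ · · ♙ ♙ ♙
♖ · ♗ ♕ ♔ ♗ ♘ ♖


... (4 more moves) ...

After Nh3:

♜ ♞ ♝ ♛ ♚ ♝ ♞ ♜
· ♟ · ♟ ♟ ♟ ♟ ♟
· · ♟ · · · · ·
· · · · · · ♗ ·
♟ · · ♙ ♙ · · ·
· · ♘ · · · · ♘
♙ ♙ ♙ · ♗ ♙ ♙ ♙
♖ · · ♕ ♔ · · ♖


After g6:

♜ ♞ ♝ ♛ ♚ ♝ ♞ ♜
· ♟ · ♟ ♟ ♟ · ♟
· · ♟ · · · ♟ ·
· · · · · · ♗ ·
♟ · · ♙ ♙ · · ·
· · ♘ · · · · ♘
♙ ♙ ♙ · ♗ ♙ ♙ ♙
♖ · · ♕ ♔ · · ♖



  a b c d e f g h
  ─────────────────
8│♜ ♞ ♝ ♛ ♚ ♝ ♞ ♜│8
7│· ♟ · ♟ ♟ ♟ · ♟│7
6│· · ♟ · · · ♟ ·│6
5│· · · · · · ♗ ·│5
4│♟ · · ♙ ♙ · · ·│4
3│· · ♘ · · · · ♘│3
2│♙ ♙ ♙ · ♗ ♙ ♙ ♙│2
1│♖ · · ♕ ♔ · · ♖│1
  ─────────────────
  a b c d e f g h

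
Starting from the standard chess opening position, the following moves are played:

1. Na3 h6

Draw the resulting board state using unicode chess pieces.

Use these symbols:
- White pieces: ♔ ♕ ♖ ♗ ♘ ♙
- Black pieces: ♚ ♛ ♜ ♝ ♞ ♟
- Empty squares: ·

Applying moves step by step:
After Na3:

♜ ♞ ♝ ♛ ♚ ♝ ♞ ♜
♟ ♟ ♟ ♟ ♟ ♟ ♟ ♟
· · · · · · · ·
· · · · · · · ·
· · · · · · · ·
♘ · · · · · · ·
♙ ♙ ♙ ♙ ♙ ♙ ♙ ♙
♖ · ♗ ♕ ♔ ♗ ♘ ♖


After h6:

♜ ♞ ♝ ♛ ♚ ♝ ♞ ♜
♟ ♟ ♟ ♟ ♟ ♟ ♟ ·
· · · · · · · ♟
· · · · · · · ·
· · · · · · · ·
♘ · · · · · · ·
♙ ♙ ♙ ♙ ♙ ♙ ♙ ♙
♖ · ♗ ♕ ♔ ♗ ♘ ♖



  a b c d e f g h
  ─────────────────
8│♜ ♞ ♝ ♛ ♚ ♝ ♞ ♜│8
7│♟ ♟ ♟ ♟ ♟ ♟ ♟ ·│7
6│· · · · · · · ♟│6
5│· · · · · · · ·│5
4│· · · · · · · ·│4
3│♘ · · · · · · ·│3
2│♙ ♙ ♙ ♙ ♙ ♙ ♙ ♙│2
1│♖ · ♗ ♕ ♔ ♗ ♘ ♖│1
  ─────────────────
  a b c d e f g h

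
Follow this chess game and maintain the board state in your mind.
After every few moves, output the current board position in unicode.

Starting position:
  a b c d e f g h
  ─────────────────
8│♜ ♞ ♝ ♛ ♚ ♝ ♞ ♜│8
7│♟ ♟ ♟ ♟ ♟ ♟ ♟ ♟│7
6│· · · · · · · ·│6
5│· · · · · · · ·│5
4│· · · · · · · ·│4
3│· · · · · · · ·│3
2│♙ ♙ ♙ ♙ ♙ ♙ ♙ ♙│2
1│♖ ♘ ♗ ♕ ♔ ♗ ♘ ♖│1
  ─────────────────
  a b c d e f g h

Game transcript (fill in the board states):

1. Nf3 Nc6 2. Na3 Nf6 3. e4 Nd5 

  a b c d e f g h
  ─────────────────
8│♜ · ♝ ♛ ♚ ♝ · ♜│8
7│♟ ♟ ♟ ♟ ♟ ♟ ♟ ♟│7
6│· · ♞ · · · · ·│6
5│· · · ♞ · · · ·│5
4│· · · · ♙ · · ·│4
3│♘ · · · · ♘ · ·│3
2│♙ ♙ ♙ ♙ · ♙ ♙ ♙│2
1│♖ · ♗ ♕ ♔ ♗ · ♖│1
  ─────────────────
  a b c d e f g h

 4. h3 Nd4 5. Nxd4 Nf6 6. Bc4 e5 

  a b c d e f g h
  ─────────────────
8│♜ · ♝ ♛ ♚ ♝ · ♜│8
7│♟ ♟ ♟ ♟ · ♟ ♟ ♟│7
6│· · · · · ♞ · ·│6
5│· · · · ♟ · · ·│5
4│· · ♗ ♘ ♙ · · ·│4
3│♘ · · · · · · ♙│3
2│♙ ♙ ♙ ♙ · ♙ ♙ ·│2
1│♖ · ♗ ♕ ♔ · · ♖│1
  ─────────────────
  a b c d e f g h

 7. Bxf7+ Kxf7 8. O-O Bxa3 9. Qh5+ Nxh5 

  a b c d e f g h
  ─────────────────
8│♜ · ♝ ♛ · · · ♜│8
7│♟ ♟ ♟ ♟ · ♚ ♟ ♟│7
6│· · · · · · · ·│6
5│· · · · ♟ · · ♞│5
4│· · · ♘ ♙ · · ·│4
3│♝ · · · · · · ♙│3
2│♙ ♙ ♙ ♙ · ♙ ♙ ·│2
1│♖ · ♗ · · ♖ ♔ ·│1
  ─────────────────
  a b c d e f g h

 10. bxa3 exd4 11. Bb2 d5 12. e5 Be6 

  a b c d e f g h
  ─────────────────
8│♜ · · ♛ · · · ♜│8
7│♟ ♟ ♟ · · ♚ ♟ ♟│7
6│· · · · ♝ · · ·│6
5│· · · ♟ ♙ · · ♞│5
4│· · · ♟ · · · ·│4
3│♙ · · · · · · ♙│3
2│♙ ♗ ♙ ♙ · ♙ ♙ ·│2
1│♖ · · · · ♖ ♔ ·│1
  ─────────────────
  a b c d e f g h

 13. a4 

  a b c d e f g h
  ─────────────────
8│♜ · · ♛ · · · ♜│8
7│♟ ♟ ♟ · · ♚ ♟ ♟│7
6│· · · · ♝ · · ·│6
5│· · · ♟ ♙ · · ♞│5
4│♙ · · ♟ · · · ·│4
3│· · · · · · · ♙│3
2│♙ ♗ ♙ ♙ · ♙ ♙ ·│2
1│♖ · · · · ♖ ♔ ·│1
  ─────────────────
  a b c d e f g h


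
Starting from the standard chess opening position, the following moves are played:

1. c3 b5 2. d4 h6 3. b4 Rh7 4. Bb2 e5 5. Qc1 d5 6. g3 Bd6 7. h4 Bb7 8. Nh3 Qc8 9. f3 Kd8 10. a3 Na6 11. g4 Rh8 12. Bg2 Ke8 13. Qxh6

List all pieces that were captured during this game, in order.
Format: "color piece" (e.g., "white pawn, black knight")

Tracking captures:
  Qxh6: captured black pawn

black pawn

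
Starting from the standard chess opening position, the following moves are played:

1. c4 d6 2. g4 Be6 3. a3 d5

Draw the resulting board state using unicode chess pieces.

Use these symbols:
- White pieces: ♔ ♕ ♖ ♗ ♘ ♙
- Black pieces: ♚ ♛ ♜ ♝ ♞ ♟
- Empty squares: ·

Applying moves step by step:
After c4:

♜ ♞ ♝ ♛ ♚ ♝ ♞ ♜
♟ ♟ ♟ ♟ ♟ ♟ ♟ ♟
· · · · · · · ·
· · · · · · · ·
· · ♙ · · · · ·
· · · · · · · ·
♙ ♙ · ♙ ♙ ♙ ♙ ♙
♖ ♘ ♗ ♕ ♔ ♗ ♘ ♖


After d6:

♜ ♞ ♝ ♛ ♚ ♝ ♞ ♜
♟ ♟ ♟ · ♟ ♟ ♟ ♟
· · · ♟ · · · ·
· · · · · · · ·
· · ♙ · · · · ·
· · · · · · · ·
♙ ♙ · ♙ ♙ ♙ ♙ ♙
♖ ♘ ♗ ♕ ♔ ♗ ♘ ♖


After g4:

♜ ♞ ♝ ♛ ♚ ♝ ♞ ♜
♟ ♟ ♟ · ♟ ♟ ♟ ♟
· · · ♟ · · · ·
· · · · · · · ·
· · ♙ · · · ♙ ·
· · · · · · · ·
♙ ♙ · ♙ ♙ ♙ · ♙
♖ ♘ ♗ ♕ ♔ ♗ ♘ ♖


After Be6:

♜ ♞ · ♛ ♚ ♝ ♞ ♜
♟ ♟ ♟ · ♟ ♟ ♟ ♟
· · · ♟ ♝ · · ·
· · · · · · · ·
· · ♙ · · · ♙ ·
· · · · · · · ·
♙ ♙ · ♙ ♙ ♙ · ♙
♖ ♘ ♗ ♕ ♔ ♗ ♘ ♖


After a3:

♜ ♞ · ♛ ♚ ♝ ♞ ♜
♟ ♟ ♟ · ♟ ♟ ♟ ♟
· · · ♟ ♝ · · ·
· · · · · · · ·
· · ♙ · · · ♙ ·
♙ · · · · · · ·
· ♙ · ♙ ♙ ♙ · ♙
♖ ♘ ♗ ♕ ♔ ♗ ♘ ♖


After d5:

♜ ♞ · ♛ ♚ ♝ ♞ ♜
♟ ♟ ♟ · ♟ ♟ ♟ ♟
· · · · ♝ · · ·
· · · ♟ · · · ·
· · ♙ · · · ♙ ·
♙ · · · · · · ·
· ♙ · ♙ ♙ ♙ · ♙
♖ ♘ ♗ ♕ ♔ ♗ ♘ ♖



  a b c d e f g h
  ─────────────────
8│♜ ♞ · ♛ ♚ ♝ ♞ ♜│8
7│♟ ♟ ♟ · ♟ ♟ ♟ ♟│7
6│· · · · ♝ · · ·│6
5│· · · ♟ · · · ·│5
4│· · ♙ · · · ♙ ·│4
3│♙ · · · · · · ·│3
2│· ♙ · ♙ ♙ ♙ · ♙│2
1│♖ ♘ ♗ ♕ ♔ ♗ ♘ ♖│1
  ─────────────────
  a b c d e f g h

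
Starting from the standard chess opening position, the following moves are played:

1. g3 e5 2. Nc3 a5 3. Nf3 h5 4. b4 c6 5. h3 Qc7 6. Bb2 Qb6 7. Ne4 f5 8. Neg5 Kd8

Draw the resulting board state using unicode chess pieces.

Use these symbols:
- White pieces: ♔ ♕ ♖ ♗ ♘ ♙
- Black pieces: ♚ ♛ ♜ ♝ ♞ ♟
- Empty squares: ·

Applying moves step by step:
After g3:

♜ ♞ ♝ ♛ ♚ ♝ ♞ ♜
♟ ♟ ♟ ♟ ♟ ♟ ♟ ♟
· · · · · · · ·
· · · · · · · ·
· · · · · · · ·
· · · · · · ♙ ·
♙ ♙ ♙ ♙ ♙ ♙ · ♙
♖ ♘ ♗ ♕ ♔ ♗ ♘ ♖


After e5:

♜ ♞ ♝ ♛ ♚ ♝ ♞ ♜
♟ ♟ ♟ ♟ · ♟ ♟ ♟
· · · · · · · ·
· · · · ♟ · · ·
· · · · · · · ·
· · · · · · ♙ ·
♙ ♙ ♙ ♙ ♙ ♙ · ♙
♖ ♘ ♗ ♕ ♔ ♗ ♘ ♖


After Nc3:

♜ ♞ ♝ ♛ ♚ ♝ ♞ ♜
♟ ♟ ♟ ♟ · ♟ ♟ ♟
· · · · · · · ·
· · · · ♟ · · ·
· · · · · · · ·
· · ♘ · · · ♙ ·
♙ ♙ ♙ ♙ ♙ ♙ · ♙
♖ · ♗ ♕ ♔ ♗ ♘ ♖


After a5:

♜ ♞ ♝ ♛ ♚ ♝ ♞ ♜
· ♟ ♟ ♟ · ♟ ♟ ♟
· · · · · · · ·
♟ · · · ♟ · · ·
· · · · · · · ·
· · ♘ · · · ♙ ·
♙ ♙ ♙ ♙ ♙ ♙ · ♙
♖ · ♗ ♕ ♔ ♗ ♘ ♖


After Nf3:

♜ ♞ ♝ ♛ ♚ ♝ ♞ ♜
· ♟ ♟ ♟ · ♟ ♟ ♟
· · · · · · · ·
♟ · · · ♟ · · ·
· · · · · · · ·
· · ♘ · · ♘ ♙ ·
♙ ♙ ♙ ♙ ♙ ♙ · ♙
♖ · ♗ ♕ ♔ ♗ · ♖


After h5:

♜ ♞ ♝ ♛ ♚ ♝ ♞ ♜
· ♟ ♟ ♟ · ♟ ♟ ·
· · · · · · · ·
♟ · · · ♟ · · ♟
· · · · · · · ·
· · ♘ · · ♘ ♙ ·
♙ ♙ ♙ ♙ ♙ ♙ · ♙
♖ · ♗ ♕ ♔ ♗ · ♖


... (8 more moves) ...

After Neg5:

♜ ♞ ♝ · ♚ ♝ ♞ ♜
· ♟ · ♟ · · ♟ ·
· ♛ ♟ · · · · ·
♟ · · · ♟ ♟ ♘ ♟
· ♙ · · · · · ·
· · · · · ♘ ♙ ♙
♙ ♗ ♙ ♙ ♙ ♙ · ·
♖ · · ♕ ♔ ♗ · ♖


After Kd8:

♜ ♞ ♝ ♚ · ♝ ♞ ♜
· ♟ · ♟ · · ♟ ·
· ♛ ♟ · · · · ·
♟ · · · ♟ ♟ ♘ ♟
· ♙ · · · · · ·
· · · · · ♘ ♙ ♙
♙ ♗ ♙ ♙ ♙ ♙ · ·
♖ · · ♕ ♔ ♗ · ♖



  a b c d e f g h
  ─────────────────
8│♜ ♞ ♝ ♚ · ♝ ♞ ♜│8
7│· ♟ · ♟ · · ♟ ·│7
6│· ♛ ♟ · · · · ·│6
5│♟ · · · ♟ ♟ ♘ ♟│5
4│· ♙ · · · · · ·│4
3│· · · · · ♘ ♙ ♙│3
2│♙ ♗ ♙ ♙ ♙ ♙ · ·│2
1│♖ · · ♕ ♔ ♗ · ♖│1
  ─────────────────
  a b c d e f g h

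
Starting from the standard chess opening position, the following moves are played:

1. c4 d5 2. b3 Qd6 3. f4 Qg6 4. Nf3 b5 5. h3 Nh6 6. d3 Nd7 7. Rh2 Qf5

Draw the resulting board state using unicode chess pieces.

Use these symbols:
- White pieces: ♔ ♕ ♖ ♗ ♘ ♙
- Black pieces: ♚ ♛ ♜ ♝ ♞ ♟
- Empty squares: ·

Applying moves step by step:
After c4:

♜ ♞ ♝ ♛ ♚ ♝ ♞ ♜
♟ ♟ ♟ ♟ ♟ ♟ ♟ ♟
· · · · · · · ·
· · · · · · · ·
· · ♙ · · · · ·
· · · · · · · ·
♙ ♙ · ♙ ♙ ♙ ♙ ♙
♖ ♘ ♗ ♕ ♔ ♗ ♘ ♖


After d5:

♜ ♞ ♝ ♛ ♚ ♝ ♞ ♜
♟ ♟ ♟ · ♟ ♟ ♟ ♟
· · · · · · · ·
· · · ♟ · · · ·
· · ♙ · · · · ·
· · · · · · · ·
♙ ♙ · ♙ ♙ ♙ ♙ ♙
♖ ♘ ♗ ♕ ♔ ♗ ♘ ♖


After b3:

♜ ♞ ♝ ♛ ♚ ♝ ♞ ♜
♟ ♟ ♟ · ♟ ♟ ♟ ♟
· · · · · · · ·
· · · ♟ · · · ·
· · ♙ · · · · ·
· ♙ · · · · · ·
♙ · · ♙ ♙ ♙ ♙ ♙
♖ ♘ ♗ ♕ ♔ ♗ ♘ ♖


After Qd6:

♜ ♞ ♝ · ♚ ♝ ♞ ♜
♟ ♟ ♟ · ♟ ♟ ♟ ♟
· · · ♛ · · · ·
· · · ♟ · · · ·
· · ♙ · · · · ·
· ♙ · · · · · ·
♙ · · ♙ ♙ ♙ ♙ ♙
♖ ♘ ♗ ♕ ♔ ♗ ♘ ♖


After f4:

♜ ♞ ♝ · ♚ ♝ ♞ ♜
♟ ♟ ♟ · ♟ ♟ ♟ ♟
· · · ♛ · · · ·
· · · ♟ · · · ·
· · ♙ · · ♙ · ·
· ♙ · · · · · ·
♙ · · ♙ ♙ · ♙ ♙
♖ ♘ ♗ ♕ ♔ ♗ ♘ ♖


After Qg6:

♜ ♞ ♝ · ♚ ♝ ♞ ♜
♟ ♟ ♟ · ♟ ♟ ♟ ♟
· · · · · · ♛ ·
· · · ♟ · · · ·
· · ♙ · · ♙ · ·
· ♙ · · · · · ·
♙ · · ♙ ♙ · ♙ ♙
♖ ♘ ♗ ♕ ♔ ♗ ♘ ♖


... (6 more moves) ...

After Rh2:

♜ · ♝ · ♚ ♝ · ♜
♟ · ♟ ♞ ♟ ♟ ♟ ♟
· · · · · · ♛ ♞
· ♟ · ♟ · · · ·
· · ♙ · · ♙ · ·
· ♙ · ♙ · ♘ · ♙
♙ · · · ♙ · ♙ ♖
♖ ♘ ♗ ♕ ♔ ♗ · ·


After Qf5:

♜ · ♝ · ♚ ♝ · ♜
♟ · ♟ ♞ ♟ ♟ ♟ ♟
· · · · · · · ♞
· ♟ · ♟ · ♛ · ·
· · ♙ · · ♙ · ·
· ♙ · ♙ · ♘ · ♙
♙ · · · ♙ · ♙ ♖
♖ ♘ ♗ ♕ ♔ ♗ · ·



  a b c d e f g h
  ─────────────────
8│♜ · ♝ · ♚ ♝ · ♜│8
7│♟ · ♟ ♞ ♟ ♟ ♟ ♟│7
6│· · · · · · · ♞│6
5│· ♟ · ♟ · ♛ · ·│5
4│· · ♙ · · ♙ · ·│4
3│· ♙ · ♙ · ♘ · ♙│3
2│♙ · · · ♙ · ♙ ♖│2
1│♖ ♘ ♗ ♕ ♔ ♗ · ·│1
  ─────────────────
  a b c d e f g h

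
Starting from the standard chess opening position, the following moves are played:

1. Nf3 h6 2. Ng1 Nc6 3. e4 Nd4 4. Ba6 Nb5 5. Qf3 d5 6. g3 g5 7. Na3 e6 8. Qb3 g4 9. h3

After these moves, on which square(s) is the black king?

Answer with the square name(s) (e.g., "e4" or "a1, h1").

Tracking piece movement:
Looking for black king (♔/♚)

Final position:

  a b c d e f g h
  ─────────────────
8│♜ · ♝ ♛ ♚ ♝ ♞ ♜│8
7│♟ ♟ ♟ · · ♟ · ·│7
6│♗ · · · ♟ · · ♟│6
5│· ♞ · ♟ · · · ·│5
4│· · · · ♙ · ♟ ·│4
3│♘ ♕ · · · · ♙ ♙│3
2│♙ ♙ ♙ ♙ · ♙ · ·│2
1│♖ · ♗ · ♔ · ♘ ♖│1
  ─────────────────
  a b c d e f g h


e8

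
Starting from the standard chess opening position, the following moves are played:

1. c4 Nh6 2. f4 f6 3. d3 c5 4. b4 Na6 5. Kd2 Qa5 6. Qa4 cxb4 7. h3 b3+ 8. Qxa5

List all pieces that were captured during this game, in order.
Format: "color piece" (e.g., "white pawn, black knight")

Tracking captures:
  cxb4: captured white pawn
  Qxa5: captured black queen

white pawn, black queen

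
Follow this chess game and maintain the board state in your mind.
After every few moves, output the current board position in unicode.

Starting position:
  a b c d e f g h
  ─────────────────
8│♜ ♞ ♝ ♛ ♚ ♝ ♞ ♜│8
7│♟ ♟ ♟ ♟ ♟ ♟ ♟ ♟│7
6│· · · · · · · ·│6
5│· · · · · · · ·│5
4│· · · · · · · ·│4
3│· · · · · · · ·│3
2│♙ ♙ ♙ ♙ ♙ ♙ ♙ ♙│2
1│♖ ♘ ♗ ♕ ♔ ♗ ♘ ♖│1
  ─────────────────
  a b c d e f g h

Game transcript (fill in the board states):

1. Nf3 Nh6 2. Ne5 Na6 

  a b c d e f g h
  ─────────────────
8│♜ · ♝ ♛ ♚ ♝ · ♜│8
7│♟ ♟ ♟ ♟ ♟ ♟ ♟ ♟│7
6│♞ · · · · · · ♞│6
5│· · · · ♘ · · ·│5
4│· · · · · · · ·│4
3│· · · · · · · ·│3
2│♙ ♙ ♙ ♙ ♙ ♙ ♙ ♙│2
1│♖ ♘ ♗ ♕ ♔ ♗ · ♖│1
  ─────────────────
  a b c d e f g h

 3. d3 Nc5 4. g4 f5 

  a b c d e f g h
  ─────────────────
8│♜ · ♝ ♛ ♚ ♝ · ♜│8
7│♟ ♟ ♟ ♟ ♟ · ♟ ♟│7
6│· · · · · · · ♞│6
5│· · ♞ · ♘ ♟ · ·│5
4│· · · · · · ♙ ·│4
3│· · · ♙ · · · ·│3
2│♙ ♙ ♙ · ♙ ♙ · ♙│2
1│♖ ♘ ♗ ♕ ♔ ♗ · ♖│1
  ─────────────────
  a b c d e f g h

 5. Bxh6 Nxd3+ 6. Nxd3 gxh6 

  a b c d e f g h
  ─────────────────
8│♜ · ♝ ♛ ♚ ♝ · ♜│8
7│♟ ♟ ♟ ♟ ♟ · · ♟│7
6│· · · · · · · ♟│6
5│· · · · · ♟ · ·│5
4│· · · · · · ♙ ·│4
3│· · · ♘ · · · ·│3
2│♙ ♙ ♙ · ♙ ♙ · ♙│2
1│♖ ♘ · ♕ ♔ ♗ · ♖│1
  ─────────────────
  a b c d e f g h

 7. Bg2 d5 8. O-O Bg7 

  a b c d e f g h
  ─────────────────
8│♜ · ♝ ♛ ♚ · · ♜│8
7│♟ ♟ ♟ · ♟ · ♝ ♟│7
6│· · · · · · · ♟│6
5│· · · ♟ · ♟ · ·│5
4│· · · · · · ♙ ·│4
3│· · · ♘ · · · ·│3
2│♙ ♙ ♙ · ♙ ♙ ♗ ♙│2
1│♖ ♘ · ♕ · ♖ ♔ ·│1
  ─────────────────
  a b c d e f g h

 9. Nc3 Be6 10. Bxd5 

  a b c d e f g h
  ─────────────────
8│♜ · · ♛ ♚ · · ♜│8
7│♟ ♟ ♟ · ♟ · ♝ ♟│7
6│· · · · ♝ · · ♟│6
5│· · · ♗ · ♟ · ·│5
4│· · · · · · ♙ ·│4
3│· · ♘ ♘ · · · ·│3
2│♙ ♙ ♙ · ♙ ♙ · ♙│2
1│♖ · · ♕ · ♖ ♔ ·│1
  ─────────────────
  a b c d e f g h


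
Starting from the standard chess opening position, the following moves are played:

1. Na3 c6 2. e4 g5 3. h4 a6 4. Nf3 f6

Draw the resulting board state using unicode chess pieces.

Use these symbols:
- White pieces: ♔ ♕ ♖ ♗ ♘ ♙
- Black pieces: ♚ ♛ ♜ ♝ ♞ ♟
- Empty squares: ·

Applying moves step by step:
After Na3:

♜ ♞ ♝ ♛ ♚ ♝ ♞ ♜
♟ ♟ ♟ ♟ ♟ ♟ ♟ ♟
· · · · · · · ·
· · · · · · · ·
· · · · · · · ·
♘ · · · · · · ·
♙ ♙ ♙ ♙ ♙ ♙ ♙ ♙
♖ · ♗ ♕ ♔ ♗ ♘ ♖


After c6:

♜ ♞ ♝ ♛ ♚ ♝ ♞ ♜
♟ ♟ · ♟ ♟ ♟ ♟ ♟
· · ♟ · · · · ·
· · · · · · · ·
· · · · · · · ·
♘ · · · · · · ·
♙ ♙ ♙ ♙ ♙ ♙ ♙ ♙
♖ · ♗ ♕ ♔ ♗ ♘ ♖


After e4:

♜ ♞ ♝ ♛ ♚ ♝ ♞ ♜
♟ ♟ · ♟ ♟ ♟ ♟ ♟
· · ♟ · · · · ·
· · · · · · · ·
· · · · ♙ · · ·
♘ · · · · · · ·
♙ ♙ ♙ ♙ · ♙ ♙ ♙
♖ · ♗ ♕ ♔ ♗ ♘ ♖


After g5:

♜ ♞ ♝ ♛ ♚ ♝ ♞ ♜
♟ ♟ · ♟ ♟ ♟ · ♟
· · ♟ · · · · ·
· · · · · · ♟ ·
· · · · ♙ · · ·
♘ · · · · · · ·
♙ ♙ ♙ ♙ · ♙ ♙ ♙
♖ · ♗ ♕ ♔ ♗ ♘ ♖


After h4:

♜ ♞ ♝ ♛ ♚ ♝ ♞ ♜
♟ ♟ · ♟ ♟ ♟ · ♟
· · ♟ · · · · ·
· · · · · · ♟ ·
· · · · ♙ · · ♙
♘ · · · · · · ·
♙ ♙ ♙ ♙ · ♙ ♙ ·
♖ · ♗ ♕ ♔ ♗ ♘ ♖


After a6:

♜ ♞ ♝ ♛ ♚ ♝ ♞ ♜
· ♟ · ♟ ♟ ♟ · ♟
♟ · ♟ · · · · ·
· · · · · · ♟ ·
· · · · ♙ · · ♙
♘ · · · · · · ·
♙ ♙ ♙ ♙ · ♙ ♙ ·
♖ · ♗ ♕ ♔ ♗ ♘ ♖


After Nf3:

♜ ♞ ♝ ♛ ♚ ♝ ♞ ♜
· ♟ · ♟ ♟ ♟ · ♟
♟ · ♟ · · · · ·
· · · · · · ♟ ·
· · · · ♙ · · ♙
♘ · · · · ♘ · ·
♙ ♙ ♙ ♙ · ♙ ♙ ·
♖ · ♗ ♕ ♔ ♗ · ♖


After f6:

♜ ♞ ♝ ♛ ♚ ♝ ♞ ♜
· ♟ · ♟ ♟ · · ♟
♟ · ♟ · · ♟ · ·
· · · · · · ♟ ·
· · · · ♙ · · ♙
♘ · · · · ♘ · ·
♙ ♙ ♙ ♙ · ♙ ♙ ·
♖ · ♗ ♕ ♔ ♗ · ♖



  a b c d e f g h
  ─────────────────
8│♜ ♞ ♝ ♛ ♚ ♝ ♞ ♜│8
7│· ♟ · ♟ ♟ · · ♟│7
6│♟ · ♟ · · ♟ · ·│6
5│· · · · · · ♟ ·│5
4│· · · · ♙ · · ♙│4
3│♘ · · · · ♘ · ·│3
2│♙ ♙ ♙ ♙ · ♙ ♙ ·│2
1│♖ · ♗ ♕ ♔ ♗ · ♖│1
  ─────────────────
  a b c d e f g h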